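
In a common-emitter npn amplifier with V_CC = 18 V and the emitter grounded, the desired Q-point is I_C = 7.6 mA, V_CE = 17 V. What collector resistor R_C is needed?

R_C ≈ 0.13 kΩ

Collector loop: V_CC = I_C·R_C + V_CE.
R_C = (V_CC − V_CE)/I_C = (18 − 17)/7.6 = 0.132 kΩ.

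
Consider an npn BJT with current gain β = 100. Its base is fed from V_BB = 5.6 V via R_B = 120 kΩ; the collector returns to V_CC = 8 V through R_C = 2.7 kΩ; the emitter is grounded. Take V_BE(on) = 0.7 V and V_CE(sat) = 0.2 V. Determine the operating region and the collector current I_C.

Assume active: I_B = (5.6 − 0.7)/120 = 0.0408 mA, giving I_C = β·I_B = 4.08 mA.
But then V_CE = 8 − 4.08×2.7 = -3.02 V < V_CE(sat) = 0.2 V — impossible in the active region.
So the transistor is saturated. With V_CE = 0.2 V, I_C = (V_CC − 0.2)/R_C = 7.8/2.7 = 2.89 mA.
Check: β·I_B = 4.08 mA > I_C = 2.89 mA, confirming saturation.

saturation; I_C ≈ 2.9 mA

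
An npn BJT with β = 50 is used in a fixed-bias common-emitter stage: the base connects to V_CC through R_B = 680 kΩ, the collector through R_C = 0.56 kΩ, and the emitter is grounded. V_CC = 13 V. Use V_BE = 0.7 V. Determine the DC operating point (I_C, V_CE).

I_C ≈ 0.9 mA, V_CE ≈ 12 V

Base loop: V_CC = I_B·R_B + V_BE, so I_B = (13 − 0.7)/680 kΩ = 0.0181 mA.
In the active region I_C = β·I_B = 50 × 0.0181 = 0.904 mA.
Collector loop: V_CE = V_CC − I_C·R_C = 13 − 0.904×0.56 = 12.5 V.
Since V_CE = 12.5 V > V_CE(sat) ≈ 0.2 V, the transistor is in the active region as assumed.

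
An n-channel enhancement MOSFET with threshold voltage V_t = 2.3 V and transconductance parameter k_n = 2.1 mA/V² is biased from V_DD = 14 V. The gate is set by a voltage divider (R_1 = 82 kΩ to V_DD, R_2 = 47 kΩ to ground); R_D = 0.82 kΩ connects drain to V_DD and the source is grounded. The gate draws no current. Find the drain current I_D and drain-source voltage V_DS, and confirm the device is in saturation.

V_G = V_DD·R_2/(R_1+R_2) = 14×47/129 = 5.1 V. With the source grounded, V_GS = V_G = 5.1 V.
Assume saturation: I_D = (k_n/2)(V_GS − V_t)² = (2.1/2)×(5.1 − 2.3)² = 1.05×2.8² = 8.24 mA.
V_DS = V_DD − I_D·R_D = 14 − 8.24×0.82 = 7.25 V.
Saturation requires V_DS ≥ V_GS − V_t = 2.8 V; 7.25 ≥ 2.8 ✓.

I_D ≈ 8.2 mA, V_DS ≈ 7.2 V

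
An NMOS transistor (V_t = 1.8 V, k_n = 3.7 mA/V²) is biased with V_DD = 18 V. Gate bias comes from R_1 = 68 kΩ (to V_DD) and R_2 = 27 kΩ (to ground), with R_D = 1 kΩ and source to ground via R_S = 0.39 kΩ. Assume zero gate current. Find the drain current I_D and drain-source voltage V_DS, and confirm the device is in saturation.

I_D ≈ 4.5 mA, V_DS ≈ 12 V

V_G = V_DD·R_2/(R_1+R_2) = 18×27/95 = 5.12 V.
Assume saturation: I_D = (k_n/2)(V_GS − V_t)² with V_GS = V_G − I_D·R_S = 5.12 − 0.39·I_D.
Substituting gives 0.281·I_D² − 5.78·I_D + 20.3 = 0, with roots I_D = 4.5 or 16.1 mA.
The root I_D = 16.1 mA gives V_GS = -1.15 V ≤ V_t, so take I_D = 4.5 mA.
Then V_GS = 3.36 V and V_DS = V_DD − I_D(R_D+R_S) = 18 − 4.5×1.39 = 11.7 V.
Saturation requires V_DS ≥ V_GS − V_t = 1.56 V; 11.7 ≥ 1.56 ✓.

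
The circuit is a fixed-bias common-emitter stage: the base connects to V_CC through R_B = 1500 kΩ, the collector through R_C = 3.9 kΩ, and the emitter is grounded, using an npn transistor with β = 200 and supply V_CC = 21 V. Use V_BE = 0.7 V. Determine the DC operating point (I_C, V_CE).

Base loop: V_CC = I_B·R_B + V_BE, so I_B = (21 − 0.7)/1500 kΩ = 0.0135 mA.
In the active region I_C = β·I_B = 200 × 0.0135 = 2.71 mA.
Collector loop: V_CE = V_CC − I_C·R_C = 21 − 2.71×3.9 = 10.4 V.
Since V_CE = 10.4 V > V_CE(sat) ≈ 0.2 V, the transistor is in the active region as assumed.

I_C ≈ 2.7 mA, V_CE ≈ 10 V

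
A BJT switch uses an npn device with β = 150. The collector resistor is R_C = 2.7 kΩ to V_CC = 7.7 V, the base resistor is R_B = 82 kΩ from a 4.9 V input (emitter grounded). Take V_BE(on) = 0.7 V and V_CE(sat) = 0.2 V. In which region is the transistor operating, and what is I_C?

saturation; I_C ≈ 2.8 mA

Assume active: I_B = (4.9 − 0.7)/82 = 0.0512 mA, giving I_C = β·I_B = 7.68 mA.
But then V_CE = 7.7 − 7.68×2.7 = -13 V < V_CE(sat) = 0.2 V — impossible in the active region.
So the transistor is saturated. With V_CE = 0.2 V, I_C = (V_CC − 0.2)/R_C = 7.5/2.7 = 2.78 mA.
Check: β·I_B = 7.68 mA > I_C = 2.78 mA, confirming saturation.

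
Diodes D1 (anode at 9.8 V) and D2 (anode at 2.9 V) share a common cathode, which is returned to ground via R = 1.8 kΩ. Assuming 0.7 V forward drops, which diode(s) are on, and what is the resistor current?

Only D1 conducts; I_R ≈ 5.1 mA

Assume both conduct. Then node N would need to be at both 9.8−0.7 = 9.1 V and 2.9−0.7 = 2.2 V, which is impossible.
Assume only D1 conducts: V_N = 9.8 − 0.7 = 9.1 V, so I_R = 9.1/1.8 = 5.06 mA.
Check D2: its anode-to-cathode voltage is 2.9 − 9.1 = -6.2 V < 0.7 V, so it is off. The assumption is consistent.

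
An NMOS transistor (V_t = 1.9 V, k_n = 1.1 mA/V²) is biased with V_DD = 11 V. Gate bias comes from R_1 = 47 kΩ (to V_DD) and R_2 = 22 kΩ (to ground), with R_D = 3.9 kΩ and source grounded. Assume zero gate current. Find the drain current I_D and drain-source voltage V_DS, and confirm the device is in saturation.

I_D ≈ 1.4 mA, V_DS ≈ 5.5 V

V_G = V_DD·R_2/(R_1+R_2) = 11×22/69 = 3.51 V. With the source grounded, V_GS = V_G = 3.51 V.
Assume saturation: I_D = (k_n/2)(V_GS − V_t)² = (1.1/2)×(3.51 − 1.9)² = 0.55×1.61² = 1.42 mA.
V_DS = V_DD − I_D·R_D = 11 − 1.42×3.9 = 5.46 V.
Saturation requires V_DS ≥ V_GS − V_t = 1.61 V; 5.46 ≥ 1.61 ✓.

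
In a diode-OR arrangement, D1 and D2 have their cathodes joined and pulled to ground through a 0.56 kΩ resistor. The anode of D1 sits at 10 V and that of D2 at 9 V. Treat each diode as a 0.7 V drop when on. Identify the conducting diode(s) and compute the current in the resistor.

Assume both conduct. Then node N would need to be at both 10−0.7 = 9.3 V and 9−0.7 = 8.3 V, which is impossible.
Assume only D1 conducts: V_N = 10 − 0.7 = 9.3 V, so I_R = 9.3/0.56 = 16.6 mA.
Check D2: its anode-to-cathode voltage is 9 − 9.3 = -0.3 V < 0.7 V, so it is off. The assumption is consistent.

Only D1 conducts; I_R ≈ 17 mA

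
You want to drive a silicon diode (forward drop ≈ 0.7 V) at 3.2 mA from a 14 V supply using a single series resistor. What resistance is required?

The resistor drops V_S − V_D = 14 − 0.7 = 13.3 V at 3.2 mA.
R = 13.3 V / 3.2 mA = 4.16 kΩ.

R ≈ 4.2 kΩ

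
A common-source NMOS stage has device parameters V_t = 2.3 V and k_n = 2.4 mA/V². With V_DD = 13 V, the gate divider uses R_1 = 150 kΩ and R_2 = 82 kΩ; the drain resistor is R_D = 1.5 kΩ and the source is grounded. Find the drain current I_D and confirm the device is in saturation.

I_D ≈ 6.3 mA

V_G = V_DD·R_2/(R_1+R_2) = 13×82/232 = 4.59 V. With the source grounded, V_GS = V_G = 4.59 V.
Assume saturation: I_D = (k_n/2)(V_GS − V_t)² = (2.4/2)×(4.59 − 2.3)² = 1.2×2.29² = 6.32 mA.
V_DS = V_DD − I_D·R_D = 13 − 6.32×1.5 = 3.52 V.
Saturation requires V_DS ≥ V_GS − V_t = 2.29 V; 3.52 ≥ 2.29 ✓.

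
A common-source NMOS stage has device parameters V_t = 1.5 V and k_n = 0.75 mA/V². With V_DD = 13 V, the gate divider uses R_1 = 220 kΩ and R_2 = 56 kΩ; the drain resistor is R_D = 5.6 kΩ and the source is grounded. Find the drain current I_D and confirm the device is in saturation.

V_G = V_DD·R_2/(R_1+R_2) = 13×56/276 = 2.64 V. With the source grounded, V_GS = V_G = 2.64 V.
Assume saturation: I_D = (k_n/2)(V_GS − V_t)² = (0.75/2)×(2.64 − 1.5)² = 0.375×1.14² = 0.485 mA.
V_DS = V_DD − I_D·R_D = 13 − 0.485×5.6 = 10.3 V.
Saturation requires V_DS ≥ V_GS − V_t = 1.14 V; 10.3 ≥ 1.14 ✓.

I_D ≈ 0.49 mA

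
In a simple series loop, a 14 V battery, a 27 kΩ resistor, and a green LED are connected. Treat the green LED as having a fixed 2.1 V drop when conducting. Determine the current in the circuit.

I ≈ 0.44 mA

KVL around the loop: 14 = V_D + I·R = 2.1 + I × 27 kΩ.
So I = (14 − 2.1) / 27 kΩ = 11.9 / 27 = 0.441 mA.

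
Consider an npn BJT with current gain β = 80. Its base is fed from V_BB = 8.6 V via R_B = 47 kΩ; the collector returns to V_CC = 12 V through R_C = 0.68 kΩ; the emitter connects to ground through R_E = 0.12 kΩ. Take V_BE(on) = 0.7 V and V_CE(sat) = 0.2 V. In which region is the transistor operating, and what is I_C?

active; I_C ≈ 11 mA

Assume active. Base-emitter loop: I_B = (V_BB − V_BE)/(R_B + (β+1)R_E) = (8.6 − 0.7)/(47 + 81×0.12) = 0.139 mA.
I_C = β·I_B = 80×0.139 = 11.1 mA.
V_CE = V_CC − I_C·R_C − I_E·R_E = 12 − 11.1×0.68 − 11.3×0.12 = 3.07 V > V_CE(sat), so the active-region assumption holds.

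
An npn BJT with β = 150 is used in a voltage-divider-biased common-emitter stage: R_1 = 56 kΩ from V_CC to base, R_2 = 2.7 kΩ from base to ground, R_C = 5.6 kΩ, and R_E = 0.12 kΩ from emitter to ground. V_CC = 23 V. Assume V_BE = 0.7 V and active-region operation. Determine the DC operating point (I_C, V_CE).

Thevenize the base divider: V_Th = V_CC·R_2/(R_1+R_2) = 23×2.7/58.7 = 1.06 V, R_Th = R_1‖R_2 = 2.58 kΩ.
Base-emitter loop: V_Th = I_B·R_Th + V_BE + (β+1)I_B·R_E, so I_B = (1.06 − 0.7) / (2.58 + 151×0.12) = 0.0173 mA.
I_C = β·I_B = 150×0.0173 = 2.59 mA, and I_E = (β+1)I_B = 2.61 mA.
V_CE = V_CC − I_C·R_C − I_E·R_E = 23 − 2.59×5.6 − 2.61×0.12 = 8.16 V.
V_CE = 8.16 V > 0.2 V confirms active-region operation.

I_C ≈ 2.6 mA, V_CE ≈ 8.2 V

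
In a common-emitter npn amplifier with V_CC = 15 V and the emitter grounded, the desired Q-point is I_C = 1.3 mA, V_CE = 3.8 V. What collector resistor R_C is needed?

Collector loop: V_CC = I_C·R_C + V_CE.
R_C = (V_CC − V_CE)/I_C = (15 − 3.8)/1.3 = 8.62 kΩ.

R_C ≈ 8.6 kΩ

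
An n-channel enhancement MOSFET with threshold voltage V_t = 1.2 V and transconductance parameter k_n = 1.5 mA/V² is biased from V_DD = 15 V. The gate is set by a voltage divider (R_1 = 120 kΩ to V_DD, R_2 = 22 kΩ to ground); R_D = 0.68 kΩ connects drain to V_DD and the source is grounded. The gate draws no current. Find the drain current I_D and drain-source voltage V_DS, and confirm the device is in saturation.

I_D ≈ 0.95 mA, V_DS ≈ 14 V

V_G = V_DD·R_2/(R_1+R_2) = 15×22/142 = 2.32 V. With the source grounded, V_GS = V_G = 2.32 V.
Assume saturation: I_D = (k_n/2)(V_GS − V_t)² = (1.5/2)×(2.32 − 1.2)² = 0.75×1.12² = 0.947 mA.
V_DS = V_DD − I_D·R_D = 15 − 0.947×0.68 = 14.4 V.
Saturation requires V_DS ≥ V_GS − V_t = 1.12 V; 14.4 ≥ 1.12 ✓.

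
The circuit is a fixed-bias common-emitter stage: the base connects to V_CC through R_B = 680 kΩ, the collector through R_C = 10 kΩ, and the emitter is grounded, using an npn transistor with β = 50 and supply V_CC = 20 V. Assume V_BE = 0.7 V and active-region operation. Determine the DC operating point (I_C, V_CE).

Base loop: V_CC = I_B·R_B + V_BE, so I_B = (20 − 0.7)/680 kΩ = 0.0284 mA.
In the active region I_C = β·I_B = 50 × 0.0284 = 1.42 mA.
Collector loop: V_CE = V_CC − I_C·R_C = 20 − 1.42×10 = 5.81 V.
Since V_CE = 5.81 V > V_CE(sat) ≈ 0.2 V, the transistor is in the active region as assumed.

I_C ≈ 1.4 mA, V_CE ≈ 5.8 V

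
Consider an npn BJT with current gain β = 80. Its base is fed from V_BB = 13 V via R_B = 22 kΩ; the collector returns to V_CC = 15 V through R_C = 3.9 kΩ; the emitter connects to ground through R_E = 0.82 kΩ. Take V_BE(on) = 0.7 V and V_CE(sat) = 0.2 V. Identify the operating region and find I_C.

Assume active: I_B = (13 − 0.7)/(22 + 81×0.82) = 0.139 mA, I_C = β·I_B = 11.1 mA.
Then V_CE = 15 − 11.1×3.9 − 11.3×0.82 = -37.6 V < 0.2 V — the active assumption fails.
Re-solve with V_CE = 0.2 V. KCL at the emitter: V_E/R_E = (V_BB−0.7−V_E)/R_B + (V_CC−0.2−V_E)/R_C, giving V_E = 2.86 V.
I_C = (V_CC − 0.2 − V_E)/R_C = (14.8 − 2.86)/3.9 = 3.06 mA.
Check: I_B = (12.3 − 2.86)/22 = 0.429 mA, and β·I_B = 34.3 mA > I_C, confirming saturation.

saturation; I_C ≈ 3.1 mA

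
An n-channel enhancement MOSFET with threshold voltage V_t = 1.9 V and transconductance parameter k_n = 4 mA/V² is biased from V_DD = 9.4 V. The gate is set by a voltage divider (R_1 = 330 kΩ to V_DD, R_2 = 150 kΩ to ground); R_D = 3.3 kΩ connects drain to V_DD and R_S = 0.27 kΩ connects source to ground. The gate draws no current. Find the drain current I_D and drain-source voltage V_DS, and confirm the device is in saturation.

I_D ≈ 1.1 mA, V_DS ≈ 5.5 V

V_G = V_DD·R_2/(R_1+R_2) = 9.4×150/480 = 2.94 V.
Assume saturation: I_D = (k_n/2)(V_GS − V_t)² with V_GS = V_G − I_D·R_S = 2.94 − 0.27·I_D.
Substituting gives 0.146·I_D² − 2.12·I_D + 2.15 = 0, with roots I_D = 1.1 or 13.4 mA.
The root I_D = 13.4 mA gives V_GS = -0.693 V ≤ V_t, so take I_D = 1.1 mA.
Then V_GS = 2.64 V and V_DS = V_DD − I_D(R_D+R_S) = 9.4 − 1.1×3.57 = 5.48 V.
Saturation requires V_DS ≥ V_GS − V_t = 0.741 V; 5.48 ≥ 0.741 ✓.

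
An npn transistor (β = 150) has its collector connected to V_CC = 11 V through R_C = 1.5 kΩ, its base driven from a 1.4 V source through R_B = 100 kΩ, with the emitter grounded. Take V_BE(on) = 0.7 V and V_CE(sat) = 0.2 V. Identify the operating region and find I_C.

Assume active. Base-emitter loop: I_B = (V_BB − V_BE)/R_B = (1.4 − 0.7)/100 = 0.007 mA.
I_C = β·I_B = 150×0.007 = 1.05 mA.
V_CE = V_CC − I_C·R_C = 11 − 1.05×1.5 = 9.43 V > V_CE(sat), so the active-region assumption holds.

active; I_C ≈ 1 mA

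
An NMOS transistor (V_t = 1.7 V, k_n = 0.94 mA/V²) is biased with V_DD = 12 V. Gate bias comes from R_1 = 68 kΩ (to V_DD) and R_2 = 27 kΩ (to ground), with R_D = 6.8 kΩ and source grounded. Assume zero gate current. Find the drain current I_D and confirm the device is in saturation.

V_G = V_DD·R_2/(R_1+R_2) = 12×27/95 = 3.41 V. With the source grounded, V_GS = V_G = 3.41 V.
Assume saturation: I_D = (k_n/2)(V_GS − V_t)² = (0.94/2)×(3.41 − 1.7)² = 0.47×1.71² = 1.38 mA.
V_DS = V_DD − I_D·R_D = 12 − 1.38×6.8 = 2.65 V.
Saturation requires V_DS ≥ V_GS − V_t = 1.71 V; 2.65 ≥ 1.71 ✓.

I_D ≈ 1.4 mA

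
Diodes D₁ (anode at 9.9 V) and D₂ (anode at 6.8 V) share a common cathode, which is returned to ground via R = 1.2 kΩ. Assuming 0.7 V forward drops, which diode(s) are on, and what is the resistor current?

Assume both conduct. Then node N would need to be at both 9.9−0.7 = 9.2 V and 6.8−0.7 = 6.1 V, which is impossible.
Assume only D₁ conducts: V_N = 9.9 − 0.7 = 9.2 V, so I_R = 9.2/1.2 = 7.67 mA.
Check D₂: its anode-to-cathode voltage is 6.8 − 9.2 = -2.4 V < 0.7 V, so it is off. The assumption is consistent.

Only D₁ conducts; I_R ≈ 7.7 mA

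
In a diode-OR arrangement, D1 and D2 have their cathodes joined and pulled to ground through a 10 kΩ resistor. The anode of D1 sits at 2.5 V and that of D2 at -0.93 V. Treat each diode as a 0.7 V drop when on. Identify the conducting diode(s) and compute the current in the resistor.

Assume both conduct. Then node N would need to be at both 2.5−0.7 = 1.8 V and -0.93−0.7 = -1.63 V, which is impossible.
Assume only D1 conducts: V_N = 2.5 − 0.7 = 1.8 V, so I_R = 1.8/10 = 0.18 mA.
Check D2: its anode-to-cathode voltage is -0.93 − 1.8 = -2.73 V < 0.7 V, so it is off. The assumption is consistent.

Only D1 conducts; I_R ≈ 0.18 mA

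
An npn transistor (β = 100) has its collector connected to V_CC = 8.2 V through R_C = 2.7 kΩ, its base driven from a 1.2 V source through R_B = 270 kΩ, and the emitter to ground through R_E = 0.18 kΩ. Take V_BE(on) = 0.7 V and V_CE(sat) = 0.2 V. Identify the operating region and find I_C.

active; I_C ≈ 0.17 mA

Assume active. Base-emitter loop: I_B = (V_BB − V_BE)/(R_B + (β+1)R_E) = (1.2 − 0.7)/(270 + 101×0.18) = 0.00174 mA.
I_C = β·I_B = 100×0.00174 = 0.174 mA.
V_CE = V_CC − I_C·R_C − I_E·R_E = 8.2 − 0.174×2.7 − 0.175×0.18 = 7.7 V > V_CE(sat), so the active-region assumption holds.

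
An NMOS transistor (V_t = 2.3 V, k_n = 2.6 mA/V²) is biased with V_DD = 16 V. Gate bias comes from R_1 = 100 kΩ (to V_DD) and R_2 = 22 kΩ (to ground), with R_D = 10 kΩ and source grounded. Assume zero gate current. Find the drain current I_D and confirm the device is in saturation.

V_G = V_DD·R_2/(R_1+R_2) = 16×22/122 = 2.89 V. With the source grounded, V_GS = V_G = 2.89 V.
Assume saturation: I_D = (k_n/2)(V_GS − V_t)² = (2.6/2)×(2.89 − 2.3)² = 1.3×0.585² = 0.445 mA.
V_DS = V_DD − I_D·R_D = 16 − 0.445×10 = 11.5 V.
Saturation requires V_DS ≥ V_GS − V_t = 0.585 V; 11.5 ≥ 0.585 ✓.

I_D ≈ 0.45 mA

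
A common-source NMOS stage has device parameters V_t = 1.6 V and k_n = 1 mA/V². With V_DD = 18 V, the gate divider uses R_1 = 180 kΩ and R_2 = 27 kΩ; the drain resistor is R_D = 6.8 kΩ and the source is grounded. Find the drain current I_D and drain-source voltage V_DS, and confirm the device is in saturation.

V_G = V_DD·R_2/(R_1+R_2) = 18×27/207 = 2.35 V. With the source grounded, V_GS = V_G = 2.35 V.
Assume saturation: I_D = (k_n/2)(V_GS − V_t)² = (1/2)×(2.35 − 1.6)² = 0.5×0.748² = 0.28 mA.
V_DS = V_DD − I_D·R_D = 18 − 0.28×6.8 = 16.1 V.
Saturation requires V_DS ≥ V_GS − V_t = 0.748 V; 16.1 ≥ 0.748 ✓.

I_D ≈ 0.28 mA, V_DS ≈ 16 V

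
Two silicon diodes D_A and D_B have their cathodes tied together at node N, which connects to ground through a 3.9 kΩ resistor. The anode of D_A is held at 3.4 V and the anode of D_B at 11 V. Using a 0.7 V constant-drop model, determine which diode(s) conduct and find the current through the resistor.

Only D_B conducts; I_R ≈ 2.6 mA

Assume both conduct. Then node N would need to be at both 3.4−0.7 = 2.7 V and 11−0.7 = 10.3 V, which is impossible.
Assume only D_B conducts: V_N = 11 − 0.7 = 10.3 V, so I_R = 10.3/3.9 = 2.64 mA.
Check D_A: its anode-to-cathode voltage is 3.4 − 10.3 = -6.9 V < 0.7 V, so it is off. The assumption is consistent.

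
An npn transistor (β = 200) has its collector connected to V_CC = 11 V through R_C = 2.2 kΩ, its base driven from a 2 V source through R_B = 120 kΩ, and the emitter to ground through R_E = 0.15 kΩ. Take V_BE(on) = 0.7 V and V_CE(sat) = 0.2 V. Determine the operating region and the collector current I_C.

active; I_C ≈ 1.7 mA

Assume active. Base-emitter loop: I_B = (V_BB − V_BE)/(R_B + (β+1)R_E) = (2 − 0.7)/(120 + 201×0.15) = 0.00866 mA.
I_C = β·I_B = 200×0.00866 = 1.73 mA.
V_CE = V_CC − I_C·R_C − I_E·R_E = 11 − 1.73×2.2 − 1.74×0.15 = 6.93 V > V_CE(sat), so the active-region assumption holds.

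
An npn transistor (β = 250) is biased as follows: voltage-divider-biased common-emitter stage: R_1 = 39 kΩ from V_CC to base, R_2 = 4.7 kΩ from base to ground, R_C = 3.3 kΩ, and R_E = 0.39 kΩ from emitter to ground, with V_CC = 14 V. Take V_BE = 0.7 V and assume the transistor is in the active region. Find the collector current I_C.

Thevenize the base divider: V_Th = V_CC·R_2/(R_1+R_2) = 14×4.7/43.7 = 1.51 V, R_Th = R_1‖R_2 = 4.19 kΩ.
Base-emitter loop: V_Th = I_B·R_Th + V_BE + (β+1)I_B·R_E, so I_B = (1.51 − 0.7) / (4.19 + 251×0.39) = 0.00789 mA.
I_C = β·I_B = 250×0.00789 = 1.97 mA, and I_E = (β+1)I_B = 1.98 mA.
V_CE = V_CC − I_C·R_C − I_E·R_E = 14 − 1.97×3.3 − 1.98×0.39 = 6.72 V.
V_CE = 6.72 V > 0.2 V confirms active-region operation.

I_C ≈ 2 mA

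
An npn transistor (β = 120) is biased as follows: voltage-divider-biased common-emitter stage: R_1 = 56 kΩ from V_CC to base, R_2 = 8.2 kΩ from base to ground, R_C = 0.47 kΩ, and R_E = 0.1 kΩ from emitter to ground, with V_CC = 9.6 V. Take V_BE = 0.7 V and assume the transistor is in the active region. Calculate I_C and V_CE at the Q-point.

I_C ≈ 3.3 mA, V_CE ≈ 7.7 V

Thevenize the base divider: V_Th = V_CC·R_2/(R_1+R_2) = 9.6×8.2/64.2 = 1.23 V, R_Th = R_1‖R_2 = 7.15 kΩ.
Base-emitter loop: V_Th = I_B·R_Th + V_BE + (β+1)I_B·R_E, so I_B = (1.23 − 0.7) / (7.15 + 121×0.1) = 0.0273 mA.
I_C = β·I_B = 120×0.0273 = 3.28 mA, and I_E = (β+1)I_B = 3.31 mA.
V_CE = V_CC − I_C·R_C − I_E·R_E = 9.6 − 3.28×0.47 − 3.31×0.1 = 7.73 V.
V_CE = 7.73 V > 0.2 V confirms active-region operation.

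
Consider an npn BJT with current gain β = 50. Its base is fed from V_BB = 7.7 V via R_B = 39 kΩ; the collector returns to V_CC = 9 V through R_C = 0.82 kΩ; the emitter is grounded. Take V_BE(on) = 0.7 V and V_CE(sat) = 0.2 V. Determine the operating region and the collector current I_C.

active; I_C ≈ 9 mA

Assume active. Base-emitter loop: I_B = (V_BB − V_BE)/R_B = (7.7 − 0.7)/39 = 0.179 mA.
I_C = β·I_B = 50×0.179 = 8.97 mA.
V_CE = V_CC − I_C·R_C = 9 − 8.97×0.82 = 1.64 V > V_CE(sat), so the active-region assumption holds.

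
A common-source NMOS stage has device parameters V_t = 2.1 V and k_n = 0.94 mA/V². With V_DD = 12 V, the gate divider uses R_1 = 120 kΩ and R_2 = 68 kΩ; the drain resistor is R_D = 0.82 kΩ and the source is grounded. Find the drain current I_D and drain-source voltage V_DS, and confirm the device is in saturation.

I_D ≈ 2.4 mA, V_DS ≈ 10 V

V_G = V_DD·R_2/(R_1+R_2) = 12×68/188 = 4.34 V. With the source grounded, V_GS = V_G = 4.34 V.
Assume saturation: I_D = (k_n/2)(V_GS − V_t)² = (0.94/2)×(4.34 − 2.1)² = 0.47×2.24² = 2.36 mA.
V_DS = V_DD − I_D·R_D = 12 − 2.36×0.82 = 10.1 V.
Saturation requires V_DS ≥ V_GS − V_t = 2.24 V; 10.1 ≥ 2.24 ✓.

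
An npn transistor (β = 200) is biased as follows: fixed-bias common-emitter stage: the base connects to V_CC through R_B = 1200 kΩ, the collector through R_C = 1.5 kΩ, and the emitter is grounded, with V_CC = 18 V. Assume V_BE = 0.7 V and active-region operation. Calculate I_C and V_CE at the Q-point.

I_C ≈ 2.9 mA, V_CE ≈ 14 V

Base loop: V_CC = I_B·R_B + V_BE, so I_B = (18 − 0.7)/1200 kΩ = 0.0144 mA.
In the active region I_C = β·I_B = 200 × 0.0144 = 2.88 mA.
Collector loop: V_CE = V_CC − I_C·R_C = 18 − 2.88×1.5 = 13.7 V.
Since V_CE = 13.7 V > V_CE(sat) ≈ 0.2 V, the transistor is in the active region as assumed.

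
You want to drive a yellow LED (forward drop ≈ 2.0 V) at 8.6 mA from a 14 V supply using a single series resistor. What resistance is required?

R ≈ 1.4 kΩ

The resistor drops V_S − V_D = 14 − 2.0 = 12 V at 8.6 mA.
R = 12 V / 8.6 mA = 1.4 kΩ.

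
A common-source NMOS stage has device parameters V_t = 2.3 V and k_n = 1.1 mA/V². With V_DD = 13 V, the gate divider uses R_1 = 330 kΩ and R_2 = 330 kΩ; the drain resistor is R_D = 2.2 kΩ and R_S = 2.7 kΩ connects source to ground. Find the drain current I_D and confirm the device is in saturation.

V_G = V_DD·R_2/(R_1+R_2) = 13×330/660 = 6.5 V.
Assume saturation: I_D = (k_n/2)(V_GS − V_t)² with V_GS = V_G − I_D·R_S = 6.5 − 2.7·I_D.
Substituting gives 4.01·I_D² − 13.5·I_D + 9.7 = 0, with roots I_D = 1.05 or 2.32 mA.
The root I_D = 2.32 mA gives V_GS = 0.248 V ≤ V_t, so take I_D = 1.05 mA.
Then V_GS = 3.68 V and V_DS = V_DD − I_D(R_D+R_S) = 13 − 1.05×4.9 = 7.88 V.
Saturation requires V_DS ≥ V_GS − V_t = 1.38 V; 7.88 ≥ 1.38 ✓.

I_D ≈ 1 mA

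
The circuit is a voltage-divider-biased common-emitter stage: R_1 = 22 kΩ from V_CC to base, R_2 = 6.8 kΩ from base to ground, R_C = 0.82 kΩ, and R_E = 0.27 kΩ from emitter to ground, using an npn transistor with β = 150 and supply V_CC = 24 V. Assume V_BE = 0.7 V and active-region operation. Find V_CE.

Thevenize the base divider: V_Th = V_CC·R_2/(R_1+R_2) = 24×6.8/28.8 = 5.67 V, R_Th = R_1‖R_2 = 5.19 kΩ.
Base-emitter loop: V_Th = I_B·R_Th + V_BE + (β+1)I_B·R_E, so I_B = (5.67 − 0.7) / (5.19 + 151×0.27) = 0.108 mA.
I_C = β·I_B = 150×0.108 = 16.2 mA, and I_E = (β+1)I_B = 16.3 mA.
V_CE = V_CC − I_C·R_C − I_E·R_E = 24 − 16.2×0.82 − 16.3×0.27 = 6.3 V.
V_CE = 6.3 V > 0.2 V confirms active-region operation.

V_CE ≈ 6.3 V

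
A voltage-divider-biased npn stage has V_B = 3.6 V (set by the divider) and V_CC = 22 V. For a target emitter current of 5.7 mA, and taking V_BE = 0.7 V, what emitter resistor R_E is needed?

V_E = V_B − V_BE = 3.6 − 0.7 = 2.9 V.
R_E = V_E / I_E = 2.9 / 5.7 = 0.509 kΩ.

R_E ≈ 0.51 kΩ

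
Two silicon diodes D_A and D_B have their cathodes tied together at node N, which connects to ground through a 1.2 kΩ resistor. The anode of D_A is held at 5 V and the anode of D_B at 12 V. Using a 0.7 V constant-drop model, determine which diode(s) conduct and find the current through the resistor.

Only D_B conducts; I_R ≈ 9.4 mA

Assume both conduct. Then node N would need to be at both 5−0.7 = 4.3 V and 12−0.7 = 11.3 V, which is impossible.
Assume only D_B conducts: V_N = 12 − 0.7 = 11.3 V, so I_R = 11.3/1.2 = 9.42 mA.
Check D_A: its anode-to-cathode voltage is 5 − 11.3 = -6.3 V < 0.7 V, so it is off. The assumption is consistent.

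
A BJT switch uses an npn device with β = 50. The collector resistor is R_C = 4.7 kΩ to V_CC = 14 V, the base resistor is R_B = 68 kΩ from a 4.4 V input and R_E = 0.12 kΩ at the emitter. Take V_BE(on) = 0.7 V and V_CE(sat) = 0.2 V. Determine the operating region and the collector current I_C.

Assume active. Base-emitter loop: I_B = (V_BB − V_BE)/(R_B + (β+1)R_E) = (4.4 − 0.7)/(68 + 51×0.12) = 0.0499 mA.
I_C = β·I_B = 50×0.0499 = 2.5 mA.
V_CE = V_CC − I_C·R_C − I_E·R_E = 14 − 2.5×4.7 − 2.55×0.12 = 1.96 V > V_CE(sat), so the active-region assumption holds.

active; I_C ≈ 2.5 mA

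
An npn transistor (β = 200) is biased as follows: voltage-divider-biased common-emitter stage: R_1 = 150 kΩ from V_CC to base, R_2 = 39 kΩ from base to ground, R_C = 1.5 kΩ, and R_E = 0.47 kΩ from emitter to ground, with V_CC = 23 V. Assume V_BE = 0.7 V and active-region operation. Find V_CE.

Thevenize the base divider: V_Th = V_CC·R_2/(R_1+R_2) = 23×39/189 = 4.75 V, R_Th = R_1‖R_2 = 31 kΩ.
Base-emitter loop: V_Th = I_B·R_Th + V_BE + (β+1)I_B·R_E, so I_B = (4.75 − 0.7) / (31 + 201×0.47) = 0.0323 mA.
I_C = β·I_B = 200×0.0323 = 6.45 mA, and I_E = (β+1)I_B = 6.48 mA.
V_CE = V_CC − I_C·R_C − I_E·R_E = 23 − 6.45×1.5 − 6.48×0.47 = 10.3 V.
V_CE = 10.3 V > 0.2 V confirms active-region operation.

V_CE ≈ 10 V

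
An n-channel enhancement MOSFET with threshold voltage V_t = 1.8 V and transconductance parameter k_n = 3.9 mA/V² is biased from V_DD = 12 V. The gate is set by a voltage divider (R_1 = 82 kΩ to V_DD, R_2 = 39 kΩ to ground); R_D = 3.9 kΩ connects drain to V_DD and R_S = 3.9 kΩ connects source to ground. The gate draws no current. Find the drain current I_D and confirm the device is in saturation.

V_G = V_DD·R_2/(R_1+R_2) = 12×39/121 = 3.87 V.
Assume saturation: I_D = (k_n/2)(V_GS − V_t)² with V_GS = V_G − I_D·R_S = 3.87 − 3.9·I_D.
Substituting gives 29.7·I_D² − 32.5·I_D + 8.34 = 0, with roots I_D = 0.412 or 0.682 mA.
The root I_D = 0.682 mA gives V_GS = 1.21 V ≤ V_t, so take I_D = 0.412 mA.
Then V_GS = 2.26 V and V_DS = V_DD − I_D(R_D+R_S) = 12 − 0.412×7.8 = 8.78 V.
Saturation requires V_DS ≥ V_GS − V_t = 0.46 V; 8.78 ≥ 0.46 ✓.

I_D ≈ 0.41 mA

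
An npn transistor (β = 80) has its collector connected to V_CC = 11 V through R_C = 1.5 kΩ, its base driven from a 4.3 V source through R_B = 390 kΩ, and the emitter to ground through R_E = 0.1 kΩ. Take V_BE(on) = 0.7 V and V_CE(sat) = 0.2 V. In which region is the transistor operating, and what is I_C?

active; I_C ≈ 0.72 mA

Assume active. Base-emitter loop: I_B = (V_BB − V_BE)/(R_B + (β+1)R_E) = (4.3 − 0.7)/(390 + 81×0.1) = 0.00904 mA.
I_C = β·I_B = 80×0.00904 = 0.723 mA.
V_CE = V_CC − I_C·R_C − I_E·R_E = 11 − 0.723×1.5 − 0.732×0.1 = 9.84 V > V_CE(sat), so the active-region assumption holds.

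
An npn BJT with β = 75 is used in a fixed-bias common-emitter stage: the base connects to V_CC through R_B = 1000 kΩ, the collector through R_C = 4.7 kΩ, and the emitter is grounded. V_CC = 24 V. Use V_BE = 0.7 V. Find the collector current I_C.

I_C ≈ 1.7 mA

Base loop: V_CC = I_B·R_B + V_BE, so I_B = (24 − 0.7)/1000 kΩ = 0.0233 mA.
In the active region I_C = β·I_B = 75 × 0.0233 = 1.75 mA.
Collector loop: V_CE = V_CC − I_C·R_C = 24 − 1.75×4.7 = 15.8 V.
Since V_CE = 15.8 V > V_CE(sat) ≈ 0.2 V, the transistor is in the active region as assumed.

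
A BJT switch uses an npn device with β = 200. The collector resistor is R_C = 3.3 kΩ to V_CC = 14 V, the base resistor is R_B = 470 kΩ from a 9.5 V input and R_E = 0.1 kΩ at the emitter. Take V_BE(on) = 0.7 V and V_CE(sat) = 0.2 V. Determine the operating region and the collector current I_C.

Assume active. Base-emitter loop: I_B = (V_BB − V_BE)/(R_B + (β+1)R_E) = (9.5 − 0.7)/(470 + 201×0.1) = 0.018 mA.
I_C = β·I_B = 200×0.018 = 3.59 mA.
V_CE = V_CC − I_C·R_C − I_E·R_E = 14 − 3.59×3.3 − 3.61×0.1 = 1.79 V > V_CE(sat), so the active-region assumption holds.

active; I_C ≈ 3.6 mA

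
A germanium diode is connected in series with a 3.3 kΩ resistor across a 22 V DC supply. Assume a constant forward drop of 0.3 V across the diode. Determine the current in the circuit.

I ≈ 6.6 mA

KVL around the loop: 22 = V_D + I·R = 0.3 + I × 3.3 kΩ.
So I = (22 − 0.3) / 3.3 kΩ = 21.7 / 3.3 = 6.58 mA.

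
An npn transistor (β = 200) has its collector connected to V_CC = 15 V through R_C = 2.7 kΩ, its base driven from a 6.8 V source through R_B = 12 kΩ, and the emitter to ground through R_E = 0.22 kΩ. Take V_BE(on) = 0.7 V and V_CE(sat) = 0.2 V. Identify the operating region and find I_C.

Assume active: I_B = (6.8 − 0.7)/(12 + 201×0.22) = 0.109 mA, I_C = β·I_B = 21.7 mA.
Then V_CE = 15 − 21.7×2.7 − 21.8×0.22 = -48.4 V < 0.2 V — the active assumption fails.
Re-solve with V_CE = 0.2 V. KCL at the emitter: V_E/R_E = (V_BB−0.7−V_E)/R_B + (V_CC−0.2−V_E)/R_C, giving V_E = 1.2 V.
I_C = (V_CC − 0.2 − V_E)/R_C = (14.8 − 1.2)/2.7 = 5.04 mA.
Check: I_B = (6.1 − 1.2)/12 = 0.408 mA, and β·I_B = 81.7 mA > I_C, confirming saturation.

saturation; I_C ≈ 5 mA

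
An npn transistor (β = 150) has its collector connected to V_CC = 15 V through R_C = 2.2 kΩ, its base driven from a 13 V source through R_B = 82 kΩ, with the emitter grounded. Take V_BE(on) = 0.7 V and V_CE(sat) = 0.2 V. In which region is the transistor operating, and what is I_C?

Assume active: I_B = (13 − 0.7)/82 = 0.15 mA, giving I_C = β·I_B = 22.5 mA.
But then V_CE = 15 − 22.5×2.2 = -34.5 V < V_CE(sat) = 0.2 V — impossible in the active region.
So the transistor is saturated. With V_CE = 0.2 V, I_C = (V_CC − 0.2)/R_C = 14.8/2.2 = 6.73 mA.
Check: β·I_B = 22.5 mA > I_C = 6.73 mA, confirming saturation.

saturation; I_C ≈ 6.7 mA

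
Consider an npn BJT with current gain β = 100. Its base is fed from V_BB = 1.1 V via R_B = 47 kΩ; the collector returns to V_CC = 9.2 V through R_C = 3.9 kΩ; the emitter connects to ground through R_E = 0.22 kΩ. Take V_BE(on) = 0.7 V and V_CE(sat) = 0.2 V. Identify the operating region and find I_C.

active; I_C ≈ 0.58 mA

Assume active. Base-emitter loop: I_B = (V_BB − V_BE)/(R_B + (β+1)R_E) = (1.1 − 0.7)/(47 + 101×0.22) = 0.00578 mA.
I_C = β·I_B = 100×0.00578 = 0.578 mA.
V_CE = V_CC − I_C·R_C − I_E·R_E = 9.2 − 0.578×3.9 − 0.584×0.22 = 6.82 V > V_CE(sat), so the active-region assumption holds.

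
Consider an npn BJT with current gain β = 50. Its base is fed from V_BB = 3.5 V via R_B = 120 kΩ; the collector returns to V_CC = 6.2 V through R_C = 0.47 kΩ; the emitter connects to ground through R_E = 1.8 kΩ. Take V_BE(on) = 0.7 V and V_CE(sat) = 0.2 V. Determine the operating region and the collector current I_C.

active; I_C ≈ 0.66 mA

Assume active. Base-emitter loop: I_B = (V_BB − V_BE)/(R_B + (β+1)R_E) = (3.5 − 0.7)/(120 + 51×1.8) = 0.0132 mA.
I_C = β·I_B = 50×0.0132 = 0.661 mA.
V_CE = V_CC − I_C·R_C − I_E·R_E = 6.2 − 0.661×0.47 − 0.674×1.8 = 4.68 V > V_CE(sat), so the active-region assumption holds.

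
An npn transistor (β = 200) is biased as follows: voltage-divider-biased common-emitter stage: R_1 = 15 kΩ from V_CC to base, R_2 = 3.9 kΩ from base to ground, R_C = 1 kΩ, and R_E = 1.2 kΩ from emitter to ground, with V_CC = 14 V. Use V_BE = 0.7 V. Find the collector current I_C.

Thevenize the base divider: V_Th = V_CC·R_2/(R_1+R_2) = 14×3.9/18.9 = 2.89 V, R_Th = R_1‖R_2 = 3.1 kΩ.
Base-emitter loop: V_Th = I_B·R_Th + V_BE + (β+1)I_B·R_E, so I_B = (2.89 − 0.7) / (3.1 + 201×1.2) = 0.00896 mA.
I_C = β·I_B = 200×0.00896 = 1.79 mA, and I_E = (β+1)I_B = 1.8 mA.
V_CE = V_CC − I_C·R_C − I_E·R_E = 14 − 1.79×1 − 1.8×1.2 = 10 V.
V_CE = 10 V > 0.2 V confirms active-region operation.

I_C ≈ 1.8 mA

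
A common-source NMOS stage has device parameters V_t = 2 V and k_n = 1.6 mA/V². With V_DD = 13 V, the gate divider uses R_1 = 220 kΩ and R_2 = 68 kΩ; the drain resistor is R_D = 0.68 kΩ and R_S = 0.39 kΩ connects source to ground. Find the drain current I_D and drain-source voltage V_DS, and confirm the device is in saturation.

V_G = V_DD·R_2/(R_1+R_2) = 13×68/288 = 3.07 V.
Assume saturation: I_D = (k_n/2)(V_GS − V_t)² with V_GS = V_G − I_D·R_S = 3.07 − 0.39·I_D.
Substituting gives 0.122·I_D² − 1.67·I_D + 0.915 = 0, with roots I_D = 0.573 or 13.1 mA.
The root I_D = 13.1 mA gives V_GS = -2.05 V ≤ V_t, so take I_D = 0.573 mA.
Then V_GS = 2.85 V and V_DS = V_DD − I_D(R_D+R_S) = 13 − 0.573×1.07 = 12.4 V.
Saturation requires V_DS ≥ V_GS − V_t = 0.846 V; 12.4 ≥ 0.846 ✓.

I_D ≈ 0.57 mA, V_DS ≈ 12 V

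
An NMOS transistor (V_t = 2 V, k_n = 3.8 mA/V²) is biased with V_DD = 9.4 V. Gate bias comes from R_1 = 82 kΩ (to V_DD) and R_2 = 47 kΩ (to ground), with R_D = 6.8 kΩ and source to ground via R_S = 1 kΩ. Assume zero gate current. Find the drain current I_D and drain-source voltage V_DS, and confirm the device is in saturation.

V_G = V_DD·R_2/(R_1+R_2) = 9.4×47/129 = 3.42 V.
Assume saturation: I_D = (k_n/2)(V_GS − V_t)² with V_GS = V_G − I_D·R_S = 3.42 − 1·I_D.
Substituting gives 1.9·I_D² − 6.41·I_D + 3.86 = 0, with roots I_D = 0.783 or 2.59 mA.
The root I_D = 2.59 mA gives V_GS = 0.832 V ≤ V_t, so take I_D = 0.783 mA.
Then V_GS = 2.64 V and V_DS = V_DD − I_D(R_D+R_S) = 9.4 − 0.783×7.8 = 3.29 V.
Saturation requires V_DS ≥ V_GS − V_t = 0.642 V; 3.29 ≥ 0.642 ✓.

I_D ≈ 0.78 mA, V_DS ≈ 3.3 V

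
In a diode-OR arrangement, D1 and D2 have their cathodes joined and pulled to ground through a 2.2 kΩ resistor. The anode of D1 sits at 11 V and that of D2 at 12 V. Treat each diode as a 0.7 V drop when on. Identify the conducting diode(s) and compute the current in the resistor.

Assume both conduct. Then node N would need to be at both 11−0.7 = 10.3 V and 12−0.7 = 11.3 V, which is impossible.
Assume only D2 conducts: V_N = 12 − 0.7 = 11.3 V, so I_R = 11.3/2.2 = 5.14 mA.
Check D1: its anode-to-cathode voltage is 11 − 11.3 = -0.3 V < 0.7 V, so it is off. The assumption is consistent.

Only D2 conducts; I_R ≈ 5.1 mA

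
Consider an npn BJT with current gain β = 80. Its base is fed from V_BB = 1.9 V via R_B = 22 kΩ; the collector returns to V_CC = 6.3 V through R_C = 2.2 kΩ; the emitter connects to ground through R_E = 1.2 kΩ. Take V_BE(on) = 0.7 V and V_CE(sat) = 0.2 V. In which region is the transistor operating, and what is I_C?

Assume active. Base-emitter loop: I_B = (V_BB − V_BE)/(R_B + (β+1)R_E) = (1.9 − 0.7)/(22 + 81×1.2) = 0.0101 mA.
I_C = β·I_B = 80×0.0101 = 0.805 mA.
V_CE = V_CC − I_C·R_C − I_E·R_E = 6.3 − 0.805×2.2 − 0.815×1.2 = 3.55 V > V_CE(sat), so the active-region assumption holds.

active; I_C ≈ 0.81 mA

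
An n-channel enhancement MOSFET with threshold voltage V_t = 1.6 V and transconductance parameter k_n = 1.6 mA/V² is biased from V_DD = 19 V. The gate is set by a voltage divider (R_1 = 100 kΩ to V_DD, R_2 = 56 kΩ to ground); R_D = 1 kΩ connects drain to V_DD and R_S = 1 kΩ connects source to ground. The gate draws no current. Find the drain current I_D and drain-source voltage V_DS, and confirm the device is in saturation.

I_D ≈ 3.2 mA, V_DS ≈ 13 V

V_G = V_DD·R_2/(R_1+R_2) = 19×56/156 = 6.82 V.
Assume saturation: I_D = (k_n/2)(V_GS − V_t)² with V_GS = V_G − I_D·R_S = 6.82 − 1·I_D.
Substituting gives 0.8·I_D² − 9.35·I_D + 21.8 = 0, with roots I_D = 3.22 or 8.48 mA.
The root I_D = 8.48 mA gives V_GS = -1.65 V ≤ V_t, so take I_D = 3.22 mA.
Then V_GS = 3.6 V and V_DS = V_DD − I_D(R_D+R_S) = 19 − 3.22×2 = 12.6 V.
Saturation requires V_DS ≥ V_GS − V_t = 2 V; 12.6 ≥ 2 ✓.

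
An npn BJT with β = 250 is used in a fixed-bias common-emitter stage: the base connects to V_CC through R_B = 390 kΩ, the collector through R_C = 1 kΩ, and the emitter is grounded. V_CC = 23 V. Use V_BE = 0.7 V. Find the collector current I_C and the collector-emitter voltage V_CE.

Base loop: V_CC = I_B·R_B + V_BE, so I_B = (23 − 0.7)/390 kΩ = 0.0572 mA.
In the active region I_C = β·I_B = 250 × 0.0572 = 14.3 mA.
Collector loop: V_CE = V_CC − I_C·R_C = 23 − 14.3×1 = 8.71 V.
Since V_CE = 8.71 V > V_CE(sat) ≈ 0.2 V, the transistor is in the active region as assumed.

I_C ≈ 14 mA, V_CE ≈ 8.7 V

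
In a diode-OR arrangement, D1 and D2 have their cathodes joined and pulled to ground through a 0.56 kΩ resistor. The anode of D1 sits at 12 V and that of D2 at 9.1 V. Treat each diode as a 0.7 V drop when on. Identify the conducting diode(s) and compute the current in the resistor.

Assume both conduct. Then node N would need to be at both 12−0.7 = 11.3 V and 9.1−0.7 = 8.4 V, which is impossible.
Assume only D1 conducts: V_N = 12 − 0.7 = 11.3 V, so I_R = 11.3/0.56 = 20.2 mA.
Check D2: its anode-to-cathode voltage is 9.1 − 11.3 = -2.2 V < 0.7 V, so it is off. The assumption is consistent.

Only D1 conducts; I_R ≈ 20 mA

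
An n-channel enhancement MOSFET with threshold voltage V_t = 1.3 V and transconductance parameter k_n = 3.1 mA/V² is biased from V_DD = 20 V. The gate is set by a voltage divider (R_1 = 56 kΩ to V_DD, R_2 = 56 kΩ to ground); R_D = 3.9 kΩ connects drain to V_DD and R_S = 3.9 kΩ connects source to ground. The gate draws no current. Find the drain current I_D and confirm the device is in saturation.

V_G = V_DD·R_2/(R_1+R_2) = 20×56/112 = 10 V.
Assume saturation: I_D = (k_n/2)(V_GS − V_t)² with V_GS = V_G − I_D·R_S = 10 − 3.9·I_D.
Substituting gives 23.6·I_D² − 106·I_D + 117 = 0, with roots I_D = 1.94 or 2.56 mA.
The root I_D = 2.56 mA gives V_GS = 0.0148 V ≤ V_t, so take I_D = 1.94 mA.
Then V_GS = 2.42 V and V_DS = V_DD − I_D(R_D+R_S) = 20 − 1.94×7.8 = 4.84 V.
Saturation requires V_DS ≥ V_GS − V_t = 1.12 V; 4.84 ≥ 1.12 ✓.

I_D ≈ 1.9 mA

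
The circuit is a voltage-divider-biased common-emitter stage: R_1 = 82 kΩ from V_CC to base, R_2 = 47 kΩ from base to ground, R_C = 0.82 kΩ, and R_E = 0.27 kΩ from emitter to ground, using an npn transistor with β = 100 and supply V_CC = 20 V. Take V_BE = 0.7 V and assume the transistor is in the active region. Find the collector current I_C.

I_C ≈ 12 mA

Thevenize the base divider: V_Th = V_CC·R_2/(R_1+R_2) = 20×47/129 = 7.29 V, R_Th = R_1‖R_2 = 29.9 kΩ.
Base-emitter loop: V_Th = I_B·R_Th + V_BE + (β+1)I_B·R_E, so I_B = (7.29 − 0.7) / (29.9 + 101×0.27) = 0.115 mA.
I_C = β·I_B = 100×0.115 = 11.5 mA, and I_E = (β+1)I_B = 11.6 mA.
V_CE = V_CC − I_C·R_C − I_E·R_E = 20 − 11.5×0.82 − 11.6×0.27 = 7.41 V.
V_CE = 7.41 V > 0.2 V confirms active-region operation.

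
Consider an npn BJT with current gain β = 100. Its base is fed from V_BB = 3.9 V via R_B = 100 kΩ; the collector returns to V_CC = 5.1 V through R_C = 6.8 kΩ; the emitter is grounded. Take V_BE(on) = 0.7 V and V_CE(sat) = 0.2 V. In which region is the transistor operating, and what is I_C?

saturation; I_C ≈ 0.72 mA

Assume active: I_B = (3.9 − 0.7)/100 = 0.032 mA, giving I_C = β·I_B = 3.2 mA.
But then V_CE = 5.1 − 3.2×6.8 = -16.7 V < V_CE(sat) = 0.2 V — impossible in the active region.
So the transistor is saturated. With V_CE = 0.2 V, I_C = (V_CC − 0.2)/R_C = 4.9/6.8 = 0.721 mA.
Check: β·I_B = 3.2 mA > I_C = 0.721 mA, confirming saturation.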